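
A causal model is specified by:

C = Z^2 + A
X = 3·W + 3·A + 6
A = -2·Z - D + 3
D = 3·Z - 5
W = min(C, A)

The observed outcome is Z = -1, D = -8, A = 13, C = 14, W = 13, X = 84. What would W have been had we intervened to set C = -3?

-3

Intervening sets C = -3 and removes its equation (C = Z^2 + A).
D = 3·Z - 5  [with Z=-1]  = -8
A = -2·Z - D + 3  [with Z=-1, D=-8]  = 13
W = min(C, A)  [with C=-3, A=13]  = -3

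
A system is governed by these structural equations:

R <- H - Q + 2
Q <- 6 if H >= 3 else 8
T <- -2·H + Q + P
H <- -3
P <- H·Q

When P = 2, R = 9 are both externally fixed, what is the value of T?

The joint intervention fixes P = 2, R = 9, removing each variable's own equation.
Q = 6 if H >= 3 else 8  [with H=-3]  = 8
T = -2·H + Q + P  [with H=-3, Q=8, P=2]  = 16

16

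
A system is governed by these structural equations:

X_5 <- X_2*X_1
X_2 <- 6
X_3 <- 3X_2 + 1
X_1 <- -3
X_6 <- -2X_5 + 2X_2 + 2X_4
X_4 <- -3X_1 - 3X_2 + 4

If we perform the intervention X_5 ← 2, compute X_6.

The intervention breaks the incoming arrows to X_5: X_5 <- X_2*X_1 no longer applies, and X_5 = 2.
X_4 = -3X_1 - 3X_2 + 4  [with X_1=-3, X_2=6]  = -5
X_6 = -2X_5 + 2X_2 + 2X_4  [with X_5=2, X_2=6, X_4=-5]  = -2

-2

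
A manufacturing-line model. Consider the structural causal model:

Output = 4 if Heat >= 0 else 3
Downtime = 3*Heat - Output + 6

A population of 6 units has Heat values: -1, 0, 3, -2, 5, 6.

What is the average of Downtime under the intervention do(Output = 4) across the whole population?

The intervention sets Output=4 in all 6 units regardless of Heat. Recomputing Downtime per unit gives -1, 2, 11, -4, 17, 20; average 7.5.

7.5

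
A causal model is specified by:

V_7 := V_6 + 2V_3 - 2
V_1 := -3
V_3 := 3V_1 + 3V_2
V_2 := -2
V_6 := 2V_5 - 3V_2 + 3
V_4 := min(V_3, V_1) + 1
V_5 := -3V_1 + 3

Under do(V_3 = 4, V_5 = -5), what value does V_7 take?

Under do(V_3 = 4, V_5 = -5), each intervened variable's structural equation is replaced by its fixed value.
V_6 = 2V_5 - 3V_2 + 3  [with V_5=-5, V_2=-2]  = -1
V_7 = V_6 + 2V_3 - 2  [with V_6=-1, V_3=4]  = 5

5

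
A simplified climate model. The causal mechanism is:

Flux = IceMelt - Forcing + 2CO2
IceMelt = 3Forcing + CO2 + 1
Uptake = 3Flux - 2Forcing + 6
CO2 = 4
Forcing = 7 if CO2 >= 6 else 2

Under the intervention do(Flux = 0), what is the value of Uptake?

2

Intervening sets Flux = 0 and removes its equation (Flux = IceMelt - Forcing + 2CO2).
Forcing = 7 if CO2 >= 6 else 2  [with CO2=4]  = 2
Uptake = 3Flux - 2Forcing + 6  [with Flux=0, Forcing=2]  = 2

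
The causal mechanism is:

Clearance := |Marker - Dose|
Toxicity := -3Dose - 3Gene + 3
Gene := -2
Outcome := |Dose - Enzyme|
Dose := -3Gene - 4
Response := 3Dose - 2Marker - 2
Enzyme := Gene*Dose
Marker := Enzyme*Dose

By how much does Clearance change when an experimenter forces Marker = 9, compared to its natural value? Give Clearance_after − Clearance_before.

-3

The intervention breaks the incoming arrows to Marker: Marker := Enzyme*Dose no longer applies, and Marker = 9.
Dose = -3Gene - 4  [with Gene=-2]  = 2
Clearance = |Marker - Dose|  [with Marker=9, Dose=2]  = 7
Without intervention: Dose = -3Gene - 4  [with Gene=-2]  = 2; Enzyme = Gene*Dose  [with Gene=-2, Dose=2]  = -4; Marker = Enzyme*Dose  [with Enzyme=-4, Dose=2]  = -8; Clearance = |Marker - Dose|  [with Marker=-8, Dose=2]  = 10.
Change = 7 − 10 = -3.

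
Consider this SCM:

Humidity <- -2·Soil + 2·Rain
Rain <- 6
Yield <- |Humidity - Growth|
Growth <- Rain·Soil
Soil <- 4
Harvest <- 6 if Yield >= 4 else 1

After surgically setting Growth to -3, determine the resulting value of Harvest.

The intervention breaks the incoming arrows to Growth: Growth <- Rain·Soil no longer applies, and Growth = -3.
Humidity = -2·Soil + 2·Rain  [with Soil=4, Rain=6]  = 4
Yield = |Humidity - Growth|  [with Humidity=4, Growth=-3]  = 7
Harvest = 6 if Yield >= 4 else 1  [with Yield=7]  = 6

6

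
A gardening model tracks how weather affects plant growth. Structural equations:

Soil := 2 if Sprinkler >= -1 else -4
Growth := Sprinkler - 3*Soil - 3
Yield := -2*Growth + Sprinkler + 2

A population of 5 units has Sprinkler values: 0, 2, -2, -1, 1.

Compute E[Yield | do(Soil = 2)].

20

The intervention sets Soil=2 in all 5 units regardless of Sprinkler. Recomputing Yield per unit gives 20, 18, 22, 21, 19; average 20.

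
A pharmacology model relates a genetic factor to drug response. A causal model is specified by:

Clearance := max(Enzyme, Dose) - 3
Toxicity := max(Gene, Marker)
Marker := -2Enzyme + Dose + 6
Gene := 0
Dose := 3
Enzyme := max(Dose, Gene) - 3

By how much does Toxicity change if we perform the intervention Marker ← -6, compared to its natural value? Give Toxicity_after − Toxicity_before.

-9

Intervening sets Marker = -6 and removes its equation (Marker := -2Enzyme + Dose + 6).
Toxicity = max(Gene, Marker)  [with Gene=0, Marker=-6]  = 0
Without intervention: Enzyme = max(Dose, Gene) - 3  [with Dose=3, Gene=0]  = 0; Marker = -2Enzyme + Dose + 6  [with Enzyme=0, Dose=3]  = 9; Toxicity = max(Gene, Marker)  [with Gene=0, Marker=9]  = 9.
Change = 0 − 9 = -9.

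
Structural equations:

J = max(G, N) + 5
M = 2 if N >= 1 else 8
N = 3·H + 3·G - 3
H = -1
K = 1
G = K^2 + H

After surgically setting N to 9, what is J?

14

Intervening sets N = 9 and removes its equation (N = 3·H + 3·G - 3).
G = K^2 + H  [with K=1, H=-1]  = 0
J = max(G, N) + 5  [with G=0, N=9]  = 14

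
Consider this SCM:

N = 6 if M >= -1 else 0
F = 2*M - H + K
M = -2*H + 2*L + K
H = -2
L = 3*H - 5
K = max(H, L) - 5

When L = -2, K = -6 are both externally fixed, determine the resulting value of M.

-6

Setting L = -2, K = -6 by intervention discards those variables' equations.
M = -2*H + 2*L + K  [with H=-2, L=-2, K=-6]  = -6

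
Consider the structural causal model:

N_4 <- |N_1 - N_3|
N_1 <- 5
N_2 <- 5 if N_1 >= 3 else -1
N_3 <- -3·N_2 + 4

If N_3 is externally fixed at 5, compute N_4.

The intervention breaks the incoming arrows to N_3: N_3 <- -3·N_2 + 4 no longer applies, and N_3 = 5.
N_4 = |N_1 - N_3|  [with N_1=5, N_3=5]  = 0

0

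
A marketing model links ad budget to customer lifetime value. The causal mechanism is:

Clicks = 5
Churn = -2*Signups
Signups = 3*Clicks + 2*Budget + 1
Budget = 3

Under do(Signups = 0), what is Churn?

The intervention breaks the incoming arrows to Signups: Signups = 3*Clicks + 2*Budget + 1 no longer applies, and Signups = 0.
Churn = -2*Signups  [with Signups=0]  = 0

0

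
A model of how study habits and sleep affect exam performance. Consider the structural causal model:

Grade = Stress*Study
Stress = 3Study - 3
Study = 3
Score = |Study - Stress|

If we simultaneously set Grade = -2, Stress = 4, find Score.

Setting Grade = -2, Stress = 4 by intervention discards those variables' equations.
Score = |Study - Stress|  [with Study=3, Stress=4]  = 1

1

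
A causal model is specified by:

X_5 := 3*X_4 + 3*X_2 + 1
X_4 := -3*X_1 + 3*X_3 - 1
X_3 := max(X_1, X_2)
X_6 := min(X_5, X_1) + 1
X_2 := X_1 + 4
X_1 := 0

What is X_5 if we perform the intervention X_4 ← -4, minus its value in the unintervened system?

Intervening sets X_4 = -4 and removes its equation (X_4 := -3*X_1 + 3*X_3 - 1).
X_2 = X_1 + 4  [with X_1=0]  = 4
X_5 = 3*X_4 + 3*X_2 + 1  [with X_4=-4, X_2=4]  = 1
Without intervention: X_2 = X_1 + 4  [with X_1=0]  = 4; X_3 = max(X_1, X_2)  [with X_1=0, X_2=4]  = 4; X_4 = -3*X_1 + 3*X_3 - 1  [with X_1=0, X_3=4]  = 11; X_5 = 3*X_4 + 3*X_2 + 1  [with X_4=11, X_2=4]  = 46.
Change = 1 − 46 = -45.

-45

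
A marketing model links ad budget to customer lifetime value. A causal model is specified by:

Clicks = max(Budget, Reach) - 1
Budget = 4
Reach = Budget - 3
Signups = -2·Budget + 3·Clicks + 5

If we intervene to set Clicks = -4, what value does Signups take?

-15

The intervention breaks the incoming arrows to Clicks: Clicks = max(Budget, Reach) - 1 no longer applies, and Clicks = -4.
Signups = -2·Budget + 3·Clicks + 5  [with Budget=4, Clicks=-4]  = -15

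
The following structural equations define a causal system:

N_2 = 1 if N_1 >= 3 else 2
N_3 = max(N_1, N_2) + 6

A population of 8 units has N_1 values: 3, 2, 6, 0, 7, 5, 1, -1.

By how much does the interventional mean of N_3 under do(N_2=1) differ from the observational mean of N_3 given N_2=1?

The intervention sets N_2=1 in all 8 units regardless of N_1. Recomputing N_3 per unit gives 9, 8, 12, 7, 13, 11, 7, 7; average 9.25.
Observing N_2=1 restricts to units where N_2's equation naturally yields 1: N_1 ∈ {3, 6, 7, 5}. In that subpopulation N_3 = 9, 12, 13, 11, mean 11.25.
Difference = 9.25 − 11.25 = -2.

-2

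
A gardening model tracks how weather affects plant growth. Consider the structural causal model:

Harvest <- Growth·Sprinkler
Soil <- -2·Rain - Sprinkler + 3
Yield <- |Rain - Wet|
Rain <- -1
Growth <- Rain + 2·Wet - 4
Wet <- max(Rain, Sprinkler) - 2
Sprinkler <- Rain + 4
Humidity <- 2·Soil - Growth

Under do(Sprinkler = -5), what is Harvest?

55

do(Sprinkler=-5) replaces the equation Sprinkler <- Rain + 4 with the constant Sprinkler = -5.
Wet = max(Rain, Sprinkler) - 2  [with Rain=-1, Sprinkler=-5]  = -3
Growth = Rain + 2·Wet - 4  [with Rain=-1, Wet=-3]  = -11
Harvest = Growth·Sprinkler  [with Growth=-11, Sprinkler=-5]  = 55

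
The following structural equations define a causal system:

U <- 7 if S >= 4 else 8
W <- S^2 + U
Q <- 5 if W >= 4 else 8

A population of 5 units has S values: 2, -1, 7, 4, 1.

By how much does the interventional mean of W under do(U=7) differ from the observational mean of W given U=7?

The intervention sets U=7 in all 5 units regardless of S. Recomputing W per unit gives 11, 8, 56, 23, 8; average 21.2.
Observing U=7 restricts to units where U's equation naturally yields 7: S ∈ {7, 4}. In that subpopulation W = 56, 23, mean 39.5.
Difference = 21.2 − 39.5 = -18.3.

-18.3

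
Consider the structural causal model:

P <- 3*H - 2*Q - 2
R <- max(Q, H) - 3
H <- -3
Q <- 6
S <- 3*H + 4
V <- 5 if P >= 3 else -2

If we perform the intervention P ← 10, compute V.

5

The intervention breaks the incoming arrows to P: P <- 3*H - 2*Q - 2 no longer applies, and P = 10.
V = 5 if P >= 3 else -2  [with P=10]  = 5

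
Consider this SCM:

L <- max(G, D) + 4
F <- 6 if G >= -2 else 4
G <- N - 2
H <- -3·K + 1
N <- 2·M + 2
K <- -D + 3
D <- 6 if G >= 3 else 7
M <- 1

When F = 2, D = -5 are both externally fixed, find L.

6

The joint intervention fixes F = 2, D = -5, removing each variable's own equation.
N = 2·M + 2  [with M=1]  = 4
G = N - 2  [with N=4]  = 2
L = max(G, D) + 4  [with G=2, D=-5]  = 6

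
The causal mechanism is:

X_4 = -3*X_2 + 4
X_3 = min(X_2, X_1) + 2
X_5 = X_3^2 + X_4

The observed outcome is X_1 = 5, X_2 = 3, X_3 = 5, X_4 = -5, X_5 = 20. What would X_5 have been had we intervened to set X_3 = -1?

-4

do(X_3=-1) replaces the equation X_3 = min(X_2, X_1) + 2 with the constant X_3 = -1.
X_4 = -3*X_2 + 4  [with X_2=3]  = -5
X_5 = X_3^2 + X_4  [with X_3=-1, X_4=-5]  = -4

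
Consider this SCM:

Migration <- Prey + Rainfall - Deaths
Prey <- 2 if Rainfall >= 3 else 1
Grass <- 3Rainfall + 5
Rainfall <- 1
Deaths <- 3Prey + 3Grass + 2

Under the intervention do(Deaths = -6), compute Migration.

Intervening sets Deaths = -6 and removes its equation (Deaths <- 3Prey + 3Grass + 2).
Prey = 2 if Rainfall >= 3 else 1  [with Rainfall=1]  = 1
Migration = Prey + Rainfall - Deaths  [with Prey=1, Rainfall=1, Deaths=-6]  = 8

8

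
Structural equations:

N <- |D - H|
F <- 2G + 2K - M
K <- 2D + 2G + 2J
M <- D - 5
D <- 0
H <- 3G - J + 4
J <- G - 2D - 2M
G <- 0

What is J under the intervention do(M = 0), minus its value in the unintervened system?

The intervention breaks the incoming arrows to M: M <- D - 5 no longer applies, and M = 0.
J = G - 2D - 2M  [with G=0, D=0, M=0]  = 0
Without intervention: M = D - 5  [with D=0]  = -5; J = G - 2D - 2M  [with G=0, D=0, M=-5]  = 10.
Change = 0 − 10 = -10.

-10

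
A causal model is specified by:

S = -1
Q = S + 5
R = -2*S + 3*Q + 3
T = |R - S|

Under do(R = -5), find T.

4

The intervention breaks the incoming arrows to R: R = -2*S + 3*Q + 3 no longer applies, and R = -5.
T = |R - S|  [with R=-5, S=-1]  = 4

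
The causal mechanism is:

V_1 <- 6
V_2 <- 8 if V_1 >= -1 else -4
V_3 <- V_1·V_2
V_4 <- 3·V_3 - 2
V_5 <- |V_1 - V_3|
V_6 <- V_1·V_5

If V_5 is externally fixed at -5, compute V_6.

The intervention breaks the incoming arrows to V_5: V_5 <- |V_1 - V_3| no longer applies, and V_5 = -5.
V_6 = V_1·V_5  [with V_1=6, V_5=-5]  = -30

-30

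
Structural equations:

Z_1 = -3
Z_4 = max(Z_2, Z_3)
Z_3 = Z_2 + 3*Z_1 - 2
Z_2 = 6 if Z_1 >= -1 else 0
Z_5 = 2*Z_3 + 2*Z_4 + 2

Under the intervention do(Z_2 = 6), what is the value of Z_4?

Under do(Z_2=6), the mechanism Z_2 = 6 if Z_1 >= -1 else 0 is discarded; Z_2 is fixed at 6.
Z_3 = Z_2 + 3*Z_1 - 2  [with Z_2=6, Z_1=-3]  = -5
Z_4 = max(Z_2, Z_3)  [with Z_2=6, Z_3=-5]  = 6

6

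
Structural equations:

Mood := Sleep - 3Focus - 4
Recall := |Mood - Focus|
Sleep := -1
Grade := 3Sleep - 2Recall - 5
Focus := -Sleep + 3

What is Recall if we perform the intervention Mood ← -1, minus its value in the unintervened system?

-16

The intervention breaks the incoming arrows to Mood: Mood := Sleep - 3Focus - 4 no longer applies, and Mood = -1.
Focus = -Sleep + 3  [with Sleep=-1]  = 4
Recall = |Mood - Focus|  [with Mood=-1, Focus=4]  = 5
Without intervention: Focus = -Sleep + 3  [with Sleep=-1]  = 4; Mood = Sleep - 3Focus - 4  [with Sleep=-1, Focus=4]  = -17; Recall = |Mood - Focus|  [with Mood=-17, Focus=4]  = 21.
Change = 5 − 21 = -16.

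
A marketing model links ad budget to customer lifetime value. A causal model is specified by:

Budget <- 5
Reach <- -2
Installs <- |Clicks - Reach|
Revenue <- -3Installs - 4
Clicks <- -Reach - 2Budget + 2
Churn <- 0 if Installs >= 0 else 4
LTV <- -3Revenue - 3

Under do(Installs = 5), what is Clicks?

-6

Under do(Installs=5), the mechanism Installs <- |Clicks - Reach| is discarded; Installs is fixed at 5.
Since Clicks is not a descendant of the intervened variable, it is unaffected.
Clicks = -Reach - 2Budget + 2  [with Reach=-2, Budget=5]  = -6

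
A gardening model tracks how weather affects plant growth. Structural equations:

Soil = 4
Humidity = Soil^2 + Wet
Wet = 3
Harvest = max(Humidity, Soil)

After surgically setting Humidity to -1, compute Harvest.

4

The intervention breaks the incoming arrows to Humidity: Humidity = Soil^2 + Wet no longer applies, and Humidity = -1.
Harvest = max(Humidity, Soil)  [with Humidity=-1, Soil=4]  = 4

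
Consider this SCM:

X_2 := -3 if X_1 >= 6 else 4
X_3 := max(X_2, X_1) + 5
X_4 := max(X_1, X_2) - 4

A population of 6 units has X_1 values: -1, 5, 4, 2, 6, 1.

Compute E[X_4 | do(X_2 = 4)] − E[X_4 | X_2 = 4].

0.3

Every unit gets X_2=4 under the intervention. X_4 values become 0, 1, 0, 0, 2, 0; E[X_4|do(X_2=4)] = 0.5.
Conditioning on X_2=4 selects the 5 unit(s) with X_1 ∈ {-1, 5, 4, 2, 1}. Their X_4 values: 0, 1, 0, 0, 0. Mean = 0.2.
Difference = 0.5 − 0.2 = 0.3.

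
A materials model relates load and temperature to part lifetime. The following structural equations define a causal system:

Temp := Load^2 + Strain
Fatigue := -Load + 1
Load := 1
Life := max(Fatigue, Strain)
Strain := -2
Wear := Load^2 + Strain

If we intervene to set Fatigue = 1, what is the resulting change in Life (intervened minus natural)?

1

The intervention breaks the incoming arrows to Fatigue: Fatigue := -Load + 1 no longer applies, and Fatigue = 1.
Life = max(Fatigue, Strain)  [with Fatigue=1, Strain=-2]  = 1
Without intervention: Fatigue = -Load + 1  [with Load=1]  = 0; Life = max(Fatigue, Strain)  [with Fatigue=0, Strain=-2]  = 0.
Change = 1 − 0 = 1.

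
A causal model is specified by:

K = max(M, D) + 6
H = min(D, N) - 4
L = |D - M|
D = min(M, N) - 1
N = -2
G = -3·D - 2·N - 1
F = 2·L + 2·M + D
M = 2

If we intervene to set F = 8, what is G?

12

Intervening sets F = 8 and removes its equation (F = 2·L + 2·M + D).
Since G is not a descendant of the intervened variable, it is unaffected.
D = min(M, N) - 1  [with M=2, N=-2]  = -3
G = -3·D - 2·N - 1  [with D=-3, N=-2]  = 12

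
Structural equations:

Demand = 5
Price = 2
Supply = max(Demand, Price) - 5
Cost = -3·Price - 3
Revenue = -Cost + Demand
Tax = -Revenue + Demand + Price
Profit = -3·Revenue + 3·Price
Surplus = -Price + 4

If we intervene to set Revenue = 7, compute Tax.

0

The intervention breaks the incoming arrows to Revenue: Revenue = -Cost + Demand no longer applies, and Revenue = 7.
Tax = -Revenue + Demand + Price  [with Revenue=7, Demand=5, Price=2]  = 0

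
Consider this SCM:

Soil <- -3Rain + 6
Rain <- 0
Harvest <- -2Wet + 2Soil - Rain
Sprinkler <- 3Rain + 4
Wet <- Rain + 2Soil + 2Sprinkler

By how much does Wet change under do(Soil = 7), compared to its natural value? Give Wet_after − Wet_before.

The intervention breaks the incoming arrows to Soil: Soil <- -3Rain + 6 no longer applies, and Soil = 7.
Sprinkler = 3Rain + 4  [with Rain=0]  = 4
Wet = Rain + 2Soil + 2Sprinkler  [with Rain=0, Soil=7, Sprinkler=4]  = 22
Without intervention: Sprinkler = 3Rain + 4  [with Rain=0]  = 4; Soil = -3Rain + 6  [with Rain=0]  = 6; Wet = Rain + 2Soil + 2Sprinkler  [with Rain=0, Soil=6, Sprinkler=4]  = 20.
Change = 22 − 20 = 2.

2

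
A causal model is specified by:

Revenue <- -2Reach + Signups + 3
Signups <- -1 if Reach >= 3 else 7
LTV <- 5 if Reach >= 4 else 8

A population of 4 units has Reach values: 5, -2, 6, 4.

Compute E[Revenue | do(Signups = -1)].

Every unit gets Signups=-1 under the intervention. Revenue values become -8, 6, -10, -6; E[Revenue|do(Signups=-1)] = -4.5.

-4.5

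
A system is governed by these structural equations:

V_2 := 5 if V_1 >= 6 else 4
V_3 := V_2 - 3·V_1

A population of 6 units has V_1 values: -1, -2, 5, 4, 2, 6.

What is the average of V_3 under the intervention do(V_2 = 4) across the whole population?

-3

Every unit gets V_2=4 under the intervention. V_3 values become 7, 10, -11, -8, -2, -14; E[V_3|do(V_2=4)] = -3.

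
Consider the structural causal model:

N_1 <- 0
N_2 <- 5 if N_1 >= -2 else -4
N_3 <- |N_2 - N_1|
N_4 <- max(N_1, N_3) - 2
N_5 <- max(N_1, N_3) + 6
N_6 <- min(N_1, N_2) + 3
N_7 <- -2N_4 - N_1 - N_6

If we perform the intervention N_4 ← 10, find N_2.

The intervention breaks the incoming arrows to N_4: N_4 <- max(N_1, N_3) - 2 no longer applies, and N_4 = 10.
Since N_2 is not a descendant of the intervened variable, it is unaffected.
N_2 = 5 if N_1 >= -2 else -4  [with N_1=0]  = 5

5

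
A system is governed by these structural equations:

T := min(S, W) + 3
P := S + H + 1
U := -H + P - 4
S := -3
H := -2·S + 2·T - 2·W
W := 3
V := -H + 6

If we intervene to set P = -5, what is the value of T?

0

do(P=-5) replaces the equation P := S + H + 1 with the constant P = -5.
T is not downstream of the intervention, so its value is determined by the original equations.
T = min(S, W) + 3  [with S=-3, W=3]  = 0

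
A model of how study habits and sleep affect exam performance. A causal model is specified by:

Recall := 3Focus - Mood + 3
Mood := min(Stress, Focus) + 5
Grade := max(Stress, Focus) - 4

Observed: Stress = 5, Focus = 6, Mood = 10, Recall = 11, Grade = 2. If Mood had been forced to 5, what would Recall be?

16

The intervention breaks the incoming arrows to Mood: Mood := min(Stress, Focus) + 5 no longer applies, and Mood = 5.
Recall = 3Focus - Mood + 3  [with Focus=6, Mood=5]  = 16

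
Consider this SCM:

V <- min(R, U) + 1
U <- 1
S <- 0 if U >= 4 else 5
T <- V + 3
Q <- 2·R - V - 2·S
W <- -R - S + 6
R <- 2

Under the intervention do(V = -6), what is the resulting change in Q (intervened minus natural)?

The intervention breaks the incoming arrows to V: V <- min(R, U) + 1 no longer applies, and V = -6.
S = 0 if U >= 4 else 5  [with U=1]  = 5
Q = 2·R - V - 2·S  [with R=2, V=-6, S=5]  = 0
Without intervention: S = 0 if U >= 4 else 5  [with U=1]  = 5; V = min(R, U) + 1  [with R=2, U=1]  = 2; Q = 2·R - V - 2·S  [with R=2, V=2, S=5]  = -8.
Change = 0 − (-8) = 8.

8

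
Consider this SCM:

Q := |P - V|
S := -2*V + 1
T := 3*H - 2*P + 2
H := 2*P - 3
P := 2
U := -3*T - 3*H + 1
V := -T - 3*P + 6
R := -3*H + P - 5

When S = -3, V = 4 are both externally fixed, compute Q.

2

Setting S = -3, V = 4 by intervention discards those variables' equations.
Q = |P - V|  [with P=2, V=4]  = 2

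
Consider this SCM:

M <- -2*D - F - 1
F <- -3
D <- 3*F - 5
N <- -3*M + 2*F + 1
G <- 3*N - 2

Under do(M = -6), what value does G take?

do(M=-6) replaces the equation M <- -2*D - F - 1 with the constant M = -6.
N = -3*M + 2*F + 1  [with M=-6, F=-3]  = 13
G = 3*N - 2  [with N=13]  = 37

37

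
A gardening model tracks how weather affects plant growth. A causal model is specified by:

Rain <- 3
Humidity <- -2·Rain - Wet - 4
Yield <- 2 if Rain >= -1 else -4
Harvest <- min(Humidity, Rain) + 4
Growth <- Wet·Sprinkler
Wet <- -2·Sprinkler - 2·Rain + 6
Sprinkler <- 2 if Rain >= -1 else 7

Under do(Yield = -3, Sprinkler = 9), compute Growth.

-162

Under do(Yield = -3, Sprinkler = 9), each intervened variable's structural equation is replaced by its fixed value.
Wet = -2·Sprinkler - 2·Rain + 6  [with Sprinkler=9, Rain=3]  = -18
Growth = Wet·Sprinkler  [with Wet=-18, Sprinkler=9]  = -162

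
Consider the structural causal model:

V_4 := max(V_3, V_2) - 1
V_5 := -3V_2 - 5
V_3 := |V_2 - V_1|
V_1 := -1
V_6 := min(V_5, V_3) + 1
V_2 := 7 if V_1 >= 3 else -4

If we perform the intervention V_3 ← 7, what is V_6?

8

The intervention breaks the incoming arrows to V_3: V_3 := |V_2 - V_1| no longer applies, and V_3 = 7.
V_2 = 7 if V_1 >= 3 else -4  [with V_1=-1]  = -4
V_5 = -3V_2 - 5  [with V_2=-4]  = 7
V_6 = min(V_5, V_3) + 1  [with V_5=7, V_3=7]  = 8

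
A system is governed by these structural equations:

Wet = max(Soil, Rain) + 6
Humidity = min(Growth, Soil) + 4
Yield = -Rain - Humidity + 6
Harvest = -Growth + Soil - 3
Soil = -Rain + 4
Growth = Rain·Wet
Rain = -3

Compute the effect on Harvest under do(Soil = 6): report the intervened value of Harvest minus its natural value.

-4

Under do(Soil=6), the mechanism Soil = -Rain + 4 is discarded; Soil is fixed at 6.
Wet = max(Soil, Rain) + 6  [with Soil=6, Rain=-3]  = 12
Growth = Rain·Wet  [with Rain=-3, Wet=12]  = -36
Harvest = -Growth + Soil - 3  [with Growth=-36, Soil=6]  = 39
Without intervention: Soil = -Rain + 4  [with Rain=-3]  = 7; Wet = max(Soil, Rain) + 6  [with Soil=7, Rain=-3]  = 13; Growth = Rain·Wet  [with Rain=-3, Wet=13]  = -39; Harvest = -Growth + Soil - 3  [with Growth=-39, Soil=7]  = 43.
Change = 39 − 43 = -4.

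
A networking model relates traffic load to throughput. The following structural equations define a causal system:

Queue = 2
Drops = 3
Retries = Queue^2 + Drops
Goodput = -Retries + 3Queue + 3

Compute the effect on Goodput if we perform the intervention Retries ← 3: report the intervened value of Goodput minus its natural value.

The intervention breaks the incoming arrows to Retries: Retries = Queue^2 + Drops no longer applies, and Retries = 3.
Goodput = -Retries + 3Queue + 3  [with Retries=3, Queue=2]  = 6
Without intervention: Retries = Queue^2 + Drops  [with Queue=2, Drops=3]  = 7; Goodput = -Retries + 3Queue + 3  [with Retries=7, Queue=2]  = 2.
Change = 6 − 2 = 4.

4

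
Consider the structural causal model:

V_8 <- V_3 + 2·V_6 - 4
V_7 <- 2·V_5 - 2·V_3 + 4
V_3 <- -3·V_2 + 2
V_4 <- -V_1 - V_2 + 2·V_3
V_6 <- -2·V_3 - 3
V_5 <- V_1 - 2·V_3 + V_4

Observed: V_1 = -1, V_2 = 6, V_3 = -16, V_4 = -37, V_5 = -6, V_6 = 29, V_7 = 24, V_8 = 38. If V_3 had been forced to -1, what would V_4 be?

The intervention breaks the incoming arrows to V_3: V_3 <- -3·V_2 + 2 no longer applies, and V_3 = -1.
V_4 = -V_1 - V_2 + 2·V_3  [with V_1=-1, V_2=6, V_3=-1]  = -7

-7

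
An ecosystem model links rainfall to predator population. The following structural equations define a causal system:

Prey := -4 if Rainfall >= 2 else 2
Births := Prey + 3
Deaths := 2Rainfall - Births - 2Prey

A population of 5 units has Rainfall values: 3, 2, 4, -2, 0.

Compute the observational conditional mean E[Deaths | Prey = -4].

E[Deaths|Prey=-4] averages over only the 3 units with Prey=-4 (Rainfall = 3, 2, 4): Deaths = 15, 13, 17, mean 15.

15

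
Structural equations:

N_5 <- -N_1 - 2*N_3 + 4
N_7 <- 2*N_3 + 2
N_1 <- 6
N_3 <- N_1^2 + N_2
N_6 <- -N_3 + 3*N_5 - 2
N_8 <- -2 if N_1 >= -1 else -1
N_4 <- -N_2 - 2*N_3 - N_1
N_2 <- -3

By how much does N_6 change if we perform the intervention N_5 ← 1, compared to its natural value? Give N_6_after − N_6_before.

207

The intervention breaks the incoming arrows to N_5: N_5 <- -N_1 - 2*N_3 + 4 no longer applies, and N_5 = 1.
N_3 = N_1^2 + N_2  [with N_1=6, N_2=-3]  = 33
N_6 = -N_3 + 3*N_5 - 2  [with N_3=33, N_5=1]  = -32
Without intervention: N_3 = N_1^2 + N_2  [with N_1=6, N_2=-3]  = 33; N_5 = -N_1 - 2*N_3 + 4  [with N_1=6, N_3=33]  = -68; N_6 = -N_3 + 3*N_5 - 2  [with N_3=33, N_5=-68]  = -239.
Change = -32 − (-239) = 207.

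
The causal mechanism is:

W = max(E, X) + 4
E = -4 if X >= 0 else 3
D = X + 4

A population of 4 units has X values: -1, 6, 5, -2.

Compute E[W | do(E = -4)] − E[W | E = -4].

The intervention sets E=-4 in all 4 units regardless of X. Recomputing W per unit gives 3, 10, 9, 2; average 6.
Conditioning on E=-4 selects the 2 unit(s) with X ∈ {6, 5}. Their W values: 10, 9. Mean = 9.5.
Difference = 6 − 9.5 = -3.5.

-3.5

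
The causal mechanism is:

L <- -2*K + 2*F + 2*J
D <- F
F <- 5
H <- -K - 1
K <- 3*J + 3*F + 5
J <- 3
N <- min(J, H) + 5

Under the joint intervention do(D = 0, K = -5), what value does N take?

Under do(D = 0, K = -5), each intervened variable's structural equation is replaced by its fixed value.
H = -K - 1  [with K=-5]  = 4
N = min(J, H) + 5  [with J=3, H=4]  = 8

8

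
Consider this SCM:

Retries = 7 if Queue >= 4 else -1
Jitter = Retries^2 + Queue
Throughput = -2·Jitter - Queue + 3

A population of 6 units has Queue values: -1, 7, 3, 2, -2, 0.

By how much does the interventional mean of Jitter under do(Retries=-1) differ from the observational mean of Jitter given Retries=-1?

do(Retries=-1) breaks Retries's dependence on Queue. With Retries=-1 fixed, Jitter across the units is 0, 8, 4, 3, -1, 1, mean 2.5.
Observing Retries=-1 restricts to units where Retries's equation naturally yields -1: Queue ∈ {-1, 3, 2, -2, 0}. In that subpopulation Jitter = 0, 4, 3, -1, 1, mean 1.4.
Difference = 2.5 − 1.4 = 1.1.

1.1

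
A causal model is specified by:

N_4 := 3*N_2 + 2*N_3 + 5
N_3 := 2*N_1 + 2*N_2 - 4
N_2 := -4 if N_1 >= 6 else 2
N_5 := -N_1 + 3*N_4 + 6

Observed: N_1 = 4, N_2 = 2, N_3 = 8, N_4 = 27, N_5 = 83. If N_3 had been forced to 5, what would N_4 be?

The intervention breaks the incoming arrows to N_3: N_3 := 2*N_1 + 2*N_2 - 4 no longer applies, and N_3 = 5.
N_2 = -4 if N_1 >= 6 else 2  [with N_1=4]  = 2
N_4 = 3*N_2 + 2*N_3 + 5  [with N_2=2, N_3=5]  = 21

21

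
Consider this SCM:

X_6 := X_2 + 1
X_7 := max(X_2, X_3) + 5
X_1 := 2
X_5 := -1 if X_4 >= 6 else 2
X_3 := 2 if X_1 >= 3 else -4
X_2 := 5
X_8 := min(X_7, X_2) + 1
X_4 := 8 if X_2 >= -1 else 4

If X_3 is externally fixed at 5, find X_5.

do(X_3=5) replaces the equation X_3 := 2 if X_1 >= 3 else -4 with the constant X_3 = 5.
X_5 is not downstream of the intervention, so its value is determined by the original equations.
X_4 = 8 if X_2 >= -1 else 4  [with X_2=5]  = 8
X_5 = -1 if X_4 >= 6 else 2  [with X_4=8]  = -1

-1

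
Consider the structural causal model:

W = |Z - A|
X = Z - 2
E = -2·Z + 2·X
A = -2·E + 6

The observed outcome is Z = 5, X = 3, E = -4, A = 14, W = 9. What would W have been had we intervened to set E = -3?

7

do(E=-3) replaces the equation E = -2·Z + 2·X with the constant E = -3.
A = -2·E + 6  [with E=-3]  = 12
W = |Z - A|  [with Z=5, A=12]  = 7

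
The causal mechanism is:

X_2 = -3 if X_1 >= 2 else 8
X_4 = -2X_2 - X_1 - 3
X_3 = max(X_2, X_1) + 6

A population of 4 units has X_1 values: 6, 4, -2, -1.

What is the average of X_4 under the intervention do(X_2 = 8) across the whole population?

-20.75

do(X_2=8) breaks X_2's dependence on X_1. With X_2=8 fixed, X_4 across the units is -25, -23, -17, -18, mean -20.75.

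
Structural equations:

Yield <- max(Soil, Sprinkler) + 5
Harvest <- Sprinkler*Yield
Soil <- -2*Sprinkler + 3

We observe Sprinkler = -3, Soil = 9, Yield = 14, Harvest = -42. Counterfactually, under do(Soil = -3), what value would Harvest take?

Under do(Soil=-3), the mechanism Soil <- -2*Sprinkler + 3 is discarded; Soil is fixed at -3.
Yield = max(Soil, Sprinkler) + 5  [with Soil=-3, Sprinkler=-3]  = 2
Harvest = Sprinkler*Yield  [with Sprinkler=-3, Yield=2]  = -6

-6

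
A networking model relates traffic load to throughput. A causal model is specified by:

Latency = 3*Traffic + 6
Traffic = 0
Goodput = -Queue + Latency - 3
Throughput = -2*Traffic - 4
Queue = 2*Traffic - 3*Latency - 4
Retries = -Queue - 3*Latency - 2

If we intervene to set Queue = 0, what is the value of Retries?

The intervention breaks the incoming arrows to Queue: Queue = 2*Traffic - 3*Latency - 4 no longer applies, and Queue = 0.
Latency = 3*Traffic + 6  [with Traffic=0]  = 6
Retries = -Queue - 3*Latency - 2  [with Queue=0, Latency=6]  = -20

-20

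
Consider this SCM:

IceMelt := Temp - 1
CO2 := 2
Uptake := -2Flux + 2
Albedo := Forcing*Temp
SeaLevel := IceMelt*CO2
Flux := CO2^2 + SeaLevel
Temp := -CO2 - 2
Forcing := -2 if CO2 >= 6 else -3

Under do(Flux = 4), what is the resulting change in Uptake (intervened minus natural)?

do(Flux=4) replaces the equation Flux := CO2^2 + SeaLevel with the constant Flux = 4.
Uptake = -2Flux + 2  [with Flux=4]  = -6
Without intervention: Temp = -CO2 - 2  [with CO2=2]  = -4; IceMelt = Temp - 1  [with Temp=-4]  = -5; SeaLevel = IceMelt*CO2  [with IceMelt=-5, CO2=2]  = -10; Flux = CO2^2 + SeaLevel  [with CO2=2, SeaLevel=-10]  = -6; Uptake = -2Flux + 2  [with Flux=-6]  = 14.
Change = -6 − 14 = -20.

-20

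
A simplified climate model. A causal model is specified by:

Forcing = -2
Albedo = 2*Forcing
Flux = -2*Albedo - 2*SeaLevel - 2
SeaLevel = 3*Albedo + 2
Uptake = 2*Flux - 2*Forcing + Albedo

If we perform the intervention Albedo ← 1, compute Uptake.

-23

do(Albedo=1) replaces the equation Albedo = 2*Forcing with the constant Albedo = 1.
SeaLevel = 3*Albedo + 2  [with Albedo=1]  = 5
Flux = -2*Albedo - 2*SeaLevel - 2  [with Albedo=1, SeaLevel=5]  = -14
Uptake = 2*Flux - 2*Forcing + Albedo  [with Flux=-14, Forcing=-2, Albedo=1]  = -23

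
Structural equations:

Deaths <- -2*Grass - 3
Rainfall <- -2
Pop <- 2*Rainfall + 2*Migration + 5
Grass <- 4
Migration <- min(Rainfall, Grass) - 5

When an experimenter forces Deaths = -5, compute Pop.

-13

do(Deaths=-5) replaces the equation Deaths <- -2*Grass - 3 with the constant Deaths = -5.
Pop is not downstream of the intervention, so its value is determined by the original equations.
Migration = min(Rainfall, Grass) - 5  [with Rainfall=-2, Grass=4]  = -7
Pop = 2*Rainfall + 2*Migration + 5  [with Rainfall=-2, Migration=-7]  = -13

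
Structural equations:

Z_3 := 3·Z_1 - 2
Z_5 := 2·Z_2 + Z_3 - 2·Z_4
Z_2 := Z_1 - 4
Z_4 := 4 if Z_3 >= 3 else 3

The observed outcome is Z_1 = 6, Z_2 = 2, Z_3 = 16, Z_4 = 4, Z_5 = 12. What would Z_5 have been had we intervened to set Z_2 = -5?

-2

do(Z_2=-5) replaces the equation Z_2 := Z_1 - 4 with the constant Z_2 = -5.
Z_3 = 3·Z_1 - 2  [with Z_1=6]  = 16
Z_4 = 4 if Z_3 >= 3 else 3  [with Z_3=16]  = 4
Z_5 = 2·Z_2 + Z_3 - 2·Z_4  [with Z_2=-5, Z_3=16, Z_4=4]  = -2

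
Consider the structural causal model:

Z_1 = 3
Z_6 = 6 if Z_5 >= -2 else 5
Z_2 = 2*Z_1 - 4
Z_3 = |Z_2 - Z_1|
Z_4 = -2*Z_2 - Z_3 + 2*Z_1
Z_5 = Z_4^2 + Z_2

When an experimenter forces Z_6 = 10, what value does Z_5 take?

3

do(Z_6=10) replaces the equation Z_6 = 6 if Z_5 >= -2 else 5 with the constant Z_6 = 10.
Since Z_5 is not a descendant of the intervened variable, it is unaffected.
Z_2 = 2*Z_1 - 4  [with Z_1=3]  = 2
Z_3 = |Z_2 - Z_1|  [with Z_2=2, Z_1=3]  = 1
Z_4 = -2*Z_2 - Z_3 + 2*Z_1  [with Z_2=2, Z_3=1, Z_1=3]  = 1
Z_5 = Z_4^2 + Z_2  [with Z_4=1, Z_2=2]  = 3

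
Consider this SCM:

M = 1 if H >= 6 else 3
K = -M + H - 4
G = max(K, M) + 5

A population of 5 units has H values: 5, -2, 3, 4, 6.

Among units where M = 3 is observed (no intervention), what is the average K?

-4.5

E[K|M=3] averages over only the 4 units with M=3 (H = 5, -2, 3, 4): K = -2, -9, -4, -3, mean -4.5.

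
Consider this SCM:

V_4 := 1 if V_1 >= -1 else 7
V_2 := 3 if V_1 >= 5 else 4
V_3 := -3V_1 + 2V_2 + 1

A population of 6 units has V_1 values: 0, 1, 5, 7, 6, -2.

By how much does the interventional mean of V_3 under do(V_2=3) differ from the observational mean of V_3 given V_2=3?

9.5

The intervention sets V_2=3 in all 6 units regardless of V_1. Recomputing V_3 per unit gives 7, 4, -8, -14, -11, 13; average -1.5.
Conditioning on V_2=3 selects the 3 unit(s) with V_1 ∈ {5, 7, 6}. Their V_3 values: -8, -14, -11. Mean = -11.
Difference = -1.5 − (-11) = 9.5.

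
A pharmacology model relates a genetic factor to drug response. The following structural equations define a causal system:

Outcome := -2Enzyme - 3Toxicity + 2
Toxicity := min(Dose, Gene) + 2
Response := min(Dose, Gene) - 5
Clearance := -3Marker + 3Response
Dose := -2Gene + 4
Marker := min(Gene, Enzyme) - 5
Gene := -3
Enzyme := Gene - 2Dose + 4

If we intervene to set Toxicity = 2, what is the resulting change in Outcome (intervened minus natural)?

Intervening sets Toxicity = 2 and removes its equation (Toxicity := min(Dose, Gene) + 2).
Dose = -2Gene + 4  [with Gene=-3]  = 10
Enzyme = Gene - 2Dose + 4  [with Gene=-3, Dose=10]  = -19
Outcome = -2Enzyme - 3Toxicity + 2  [with Enzyme=-19, Toxicity=2]  = 34
Without intervention: Dose = -2Gene + 4  [with Gene=-3]  = 10; Enzyme = Gene - 2Dose + 4  [with Gene=-3, Dose=10]  = -19; Toxicity = min(Dose, Gene) + 2  [with Dose=10, Gene=-3]  = -1; Outcome = -2Enzyme - 3Toxicity + 2  [with Enzyme=-19, Toxicity=-1]  = 43.
Change = 34 − 43 = -9.

-9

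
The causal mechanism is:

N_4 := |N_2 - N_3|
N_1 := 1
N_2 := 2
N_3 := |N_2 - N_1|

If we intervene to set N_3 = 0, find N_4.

The intervention breaks the incoming arrows to N_3: N_3 := |N_2 - N_1| no longer applies, and N_3 = 0.
N_4 = |N_2 - N_3|  [with N_2=2, N_3=0]  = 2

2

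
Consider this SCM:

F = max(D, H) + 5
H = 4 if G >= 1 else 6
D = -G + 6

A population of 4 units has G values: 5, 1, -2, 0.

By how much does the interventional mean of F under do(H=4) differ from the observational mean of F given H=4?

The intervention sets H=4 in all 4 units regardless of G. Recomputing F per unit gives 9, 10, 13, 11; average 10.75.
Conditioning on H=4 selects the 2 unit(s) with G ∈ {5, 1}. Their F values: 9, 10. Mean = 9.5.
Difference = 10.75 − 9.5 = 1.25.

1.25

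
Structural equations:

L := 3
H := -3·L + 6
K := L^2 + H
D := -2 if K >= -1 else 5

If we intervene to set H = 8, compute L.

3

Under do(H=8), the mechanism H := -3·L + 6 is discarded; H is fixed at 8.
L is not downstream of the intervention, so its value is determined by the original equations.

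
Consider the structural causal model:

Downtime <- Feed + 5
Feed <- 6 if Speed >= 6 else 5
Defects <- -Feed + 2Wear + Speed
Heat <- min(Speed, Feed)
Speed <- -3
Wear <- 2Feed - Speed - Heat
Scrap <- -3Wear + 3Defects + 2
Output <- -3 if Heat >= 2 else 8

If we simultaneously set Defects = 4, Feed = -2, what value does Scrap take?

8

The joint intervention fixes Defects = 4, Feed = -2, removing each variable's own equation.
Heat = min(Speed, Feed)  [with Speed=-3, Feed=-2]  = -3
Wear = 2Feed - Speed - Heat  [with Feed=-2, Speed=-3, Heat=-3]  = 2
Scrap = -3Wear + 3Defects + 2  [with Wear=2, Defects=4]  = 8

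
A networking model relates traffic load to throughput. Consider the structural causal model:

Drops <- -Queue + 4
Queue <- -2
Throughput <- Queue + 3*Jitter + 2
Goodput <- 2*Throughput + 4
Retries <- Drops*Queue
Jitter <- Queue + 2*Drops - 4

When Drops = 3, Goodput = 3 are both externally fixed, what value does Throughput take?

Setting Drops = 3, Goodput = 3 by intervention discards those variables' equations.
Jitter = Queue + 2*Drops - 4  [with Queue=-2, Drops=3]  = 0
Throughput = Queue + 3*Jitter + 2  [with Queue=-2, Jitter=0]  = 0

0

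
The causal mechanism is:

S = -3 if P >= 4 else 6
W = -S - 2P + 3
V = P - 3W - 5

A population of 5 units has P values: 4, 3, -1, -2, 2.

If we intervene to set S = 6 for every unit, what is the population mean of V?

do(S=6) breaks S's dependence on P. With S=6 fixed, V across the units is 32, 25, -3, -10, 18, mean 12.4.

12.4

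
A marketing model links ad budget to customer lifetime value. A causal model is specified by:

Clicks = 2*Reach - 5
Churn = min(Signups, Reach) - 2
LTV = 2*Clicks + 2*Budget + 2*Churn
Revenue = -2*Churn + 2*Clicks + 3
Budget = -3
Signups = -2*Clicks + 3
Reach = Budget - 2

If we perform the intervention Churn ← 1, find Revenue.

-29

The intervention breaks the incoming arrows to Churn: Churn = min(Signups, Reach) - 2 no longer applies, and Churn = 1.
Reach = Budget - 2  [with Budget=-3]  = -5
Clicks = 2*Reach - 5  [with Reach=-5]  = -15
Revenue = -2*Churn + 2*Clicks + 3  [with Churn=1, Clicks=-15]  = -29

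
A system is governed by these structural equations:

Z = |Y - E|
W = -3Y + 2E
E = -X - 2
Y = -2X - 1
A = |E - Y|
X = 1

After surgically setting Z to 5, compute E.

The intervention breaks the incoming arrows to Z: Z = |Y - E| no longer applies, and Z = 5.
Since E is not a descendant of the intervened variable, it is unaffected.
E = -X - 2  [with X=1]  = -3

-3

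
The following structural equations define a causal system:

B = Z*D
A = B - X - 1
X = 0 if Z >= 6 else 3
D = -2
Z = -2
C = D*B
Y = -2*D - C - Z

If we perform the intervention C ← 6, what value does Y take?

0

Intervening sets C = 6 and removes its equation (C = D*B).
Y = -2*D - C - Z  [with D=-2, C=6, Z=-2]  = 0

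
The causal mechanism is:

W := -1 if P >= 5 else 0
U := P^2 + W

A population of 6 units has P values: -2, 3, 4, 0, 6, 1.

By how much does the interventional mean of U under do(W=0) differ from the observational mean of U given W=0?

5

The intervention sets W=0 in all 6 units regardless of P. Recomputing U per unit gives 4, 9, 16, 0, 36, 1; average 11.
Conditioning on W=0 selects the 5 unit(s) with P ∈ {-2, 3, 4, 0, 1}. Their U values: 4, 9, 16, 0, 1. Mean = 6.
Difference = 11 − 6 = 5.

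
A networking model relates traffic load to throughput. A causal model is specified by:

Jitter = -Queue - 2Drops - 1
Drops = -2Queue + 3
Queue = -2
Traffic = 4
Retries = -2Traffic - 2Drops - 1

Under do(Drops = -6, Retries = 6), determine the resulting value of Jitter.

Setting Drops = -6, Retries = 6 by intervention discards those variables' equations.
Jitter = -Queue - 2Drops - 1  [with Queue=-2, Drops=-6]  = 13

13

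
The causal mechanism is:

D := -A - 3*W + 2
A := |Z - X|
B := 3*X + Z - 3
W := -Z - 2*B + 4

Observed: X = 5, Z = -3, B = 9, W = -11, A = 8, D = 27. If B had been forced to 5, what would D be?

3

The intervention breaks the incoming arrows to B: B := 3*X + Z - 3 no longer applies, and B = 5.
W = -Z - 2*B + 4  [with Z=-3, B=5]  = -3
A = |Z - X|  [with Z=-3, X=5]  = 8
D = -A - 3*W + 2  [with A=8, W=-3]  = 3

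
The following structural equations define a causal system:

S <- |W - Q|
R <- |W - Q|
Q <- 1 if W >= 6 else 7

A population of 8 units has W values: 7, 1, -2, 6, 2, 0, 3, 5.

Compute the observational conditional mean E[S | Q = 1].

Conditioning on Q=1 selects the 2 unit(s) with W ∈ {7, 6}. Their S values: 6, 5. Mean = 5.5.

5.5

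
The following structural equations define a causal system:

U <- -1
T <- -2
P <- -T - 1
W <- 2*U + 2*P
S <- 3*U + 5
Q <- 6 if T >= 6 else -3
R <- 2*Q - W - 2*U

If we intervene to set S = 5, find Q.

-3

The intervention breaks the incoming arrows to S: S <- 3*U + 5 no longer applies, and S = 5.
Since Q is not a descendant of the intervened variable, it is unaffected.
Q = 6 if T >= 6 else -3  [with T=-2]  = -3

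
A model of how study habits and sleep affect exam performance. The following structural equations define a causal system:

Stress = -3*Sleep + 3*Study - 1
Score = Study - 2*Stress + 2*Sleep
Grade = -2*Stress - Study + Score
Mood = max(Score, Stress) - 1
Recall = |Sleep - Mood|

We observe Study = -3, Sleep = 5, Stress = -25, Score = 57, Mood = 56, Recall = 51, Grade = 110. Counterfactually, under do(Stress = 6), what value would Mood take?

do(Stress=6) replaces the equation Stress = -3*Sleep + 3*Study - 1 with the constant Stress = 6.
Score = Study - 2*Stress + 2*Sleep  [with Study=-3, Stress=6, Sleep=5]  = -5
Mood = max(Score, Stress) - 1  [with Score=-5, Stress=6]  = 5

5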